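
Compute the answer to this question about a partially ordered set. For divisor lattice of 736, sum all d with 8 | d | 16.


Interval [8,16] in divisors of 736: [8, 16]
Sum = 24


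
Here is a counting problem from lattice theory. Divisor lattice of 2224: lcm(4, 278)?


Join=lcm.
gcd(4,278)=2
lcm=556


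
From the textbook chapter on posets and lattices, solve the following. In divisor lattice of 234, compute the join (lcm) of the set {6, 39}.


In a divisor lattice, join = lcm (least common multiple).
Compute lcm iteratively: start with first element, then lcm(current, next).
Elements: [6, 39]
lcm(6,39) = 78
Final lcm = 78


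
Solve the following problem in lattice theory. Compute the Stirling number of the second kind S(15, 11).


S(n,k) = k*S(n-1,k) + S(n-1,k-1).
S(14,11) = 66066, S(14,10) = 752752
S(15,11) = 11*66066 + 752752 = 726726 + 752752
S(15,11) = 1479478


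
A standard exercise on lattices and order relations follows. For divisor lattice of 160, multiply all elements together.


Divisors of 160: [1, 2, 4, 5, 8, 10, 16, 20, 32, 40, 80, 160]
Product = n^(d(n)/2) = 160^(12/2)
Product = 16777216000000


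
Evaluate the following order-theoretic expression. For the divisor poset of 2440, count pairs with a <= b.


The order relation is {(a,b) : a <= b}, reflexive so it includes (a,a).
Examples: (1,1), (1,10), (1,122), (1,1220), (1,2), ...
Total ordered pairs: 90


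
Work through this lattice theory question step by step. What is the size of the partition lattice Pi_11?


B(n) = number of set partitions of an n-element set.
B(n) satisfies the recurrence: B(n+1) = sum_k C(n,k)*B(k).
B(11) = 678570


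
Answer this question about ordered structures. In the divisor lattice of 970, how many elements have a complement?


An element a is complemented if some b has a meet b = bottom, a join b = top.
a is complemented iff gcd(a, n/a)=1, i.e. a is a unitary divisor of 970.
Complemented elements: 1, 2, 5, 10, 97, 194, ... (2 more)
Count: 8


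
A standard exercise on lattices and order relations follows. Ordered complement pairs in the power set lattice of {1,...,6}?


Complement pair (a,b): a meet b = bottom, a join b = top.
Here: A intersect B = {} and A union B = {1,...,6}.
Pairs found: ({},{1,2,3,4,5,6}), ({1},{2,3,4,5,6}), ({2},{1,3,4,5,6}), ({3},{1,2,4,5,6}), ... (60 more)
Total ordered pairs: 64


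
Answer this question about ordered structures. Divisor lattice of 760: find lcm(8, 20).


In a divisor lattice, join = lcm (least common multiple).
gcd(8,20) = 4
lcm(8,20) = 8*20/gcd = 160/4 = 40


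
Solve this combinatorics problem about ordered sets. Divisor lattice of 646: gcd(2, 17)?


Meet=gcd.
gcd(2,17)=1


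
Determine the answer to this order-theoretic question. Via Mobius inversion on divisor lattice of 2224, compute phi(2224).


phi(n) = n * prod_{p|n} (1 - 1/p).
Prime divisors of 2224: [2, 139]
phi(2224) = 2224 * (1 - 1/2) * (1 - 1/139)
phi(2224) = 1104


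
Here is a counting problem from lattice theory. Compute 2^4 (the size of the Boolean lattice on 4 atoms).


Power set = 2^n.
2^4 = 16


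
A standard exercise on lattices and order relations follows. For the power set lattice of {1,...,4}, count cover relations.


A cover relation a -< b holds when a < b with no c strictly between.
Cover relations:
  {} -< {1}
  {} -< {2}
  {} -< {3}
  {} -< {4}
  {1} -< {1,2}
  {1} -< {1,3}
  {1} -< {1,4}
  {2} -< {1,2}
  ...24 more
Total: 32


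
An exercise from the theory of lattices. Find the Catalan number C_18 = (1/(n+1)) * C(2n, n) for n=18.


C(n) = C(2n, n) / (n+1).
C(36, 18) = 9075135300
C(18) = 9075135300 / 19 = 477638700


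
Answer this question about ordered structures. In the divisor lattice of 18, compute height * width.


Height = length of longest chain minus 1; width = size of largest antichain.
A maximum chain: 1 | 3 | 9 | 18  (height 3).
A maximum antichain: {2, 3}  (width 2).
Product = 3 * 2 = 6


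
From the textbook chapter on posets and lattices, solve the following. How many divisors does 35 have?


Divisors of 35: [1, 5, 7, 35]
Count: 4


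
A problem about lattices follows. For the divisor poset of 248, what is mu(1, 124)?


In a divisor lattice, mu(a,b) = mu(b/a) where mu is the classical Mobius function.
b/a = 124/1 = 124
Prime factorization of 124: primes [2, 31]
124 is not squarefree, so mu(124) = 0


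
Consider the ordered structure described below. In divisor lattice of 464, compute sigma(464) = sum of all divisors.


sigma(n) = sum of divisors.
Divisors of 464: [1, 2, 4, 8, 16, 29, 58, 116, 232, 464]
Sum = 930


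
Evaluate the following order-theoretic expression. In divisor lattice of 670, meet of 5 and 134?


In a divisor lattice, meet = gcd (greatest common divisor).
By Euclidean algorithm or factoring: gcd(5,134) = 1


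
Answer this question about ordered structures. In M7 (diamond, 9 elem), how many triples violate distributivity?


Distributive law: a ^ (b v c) = (a ^ b) v (a ^ c).
Check all 9^3 = 729 ordered triples (a,b,c).
  e.g. a=a1, b=a2, c=a3: lhs=a1 != rhs=0
  e.g. a=a1, b=a2, c=a4: lhs=a1 != rhs=0
Total violating triples: 210


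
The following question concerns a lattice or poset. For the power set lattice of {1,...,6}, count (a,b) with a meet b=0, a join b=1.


Complement pair (a,b): a meet b = bottom, a join b = top.
Here: A intersect B = {} and A union B = {1,...,6}.
Pairs found: ({},{1,2,3,4,5,6}), ({1},{2,3,4,5,6}), ({2},{1,3,4,5,6}), ({3},{1,2,4,5,6}), ... (60 more)
Total ordered pairs: 64


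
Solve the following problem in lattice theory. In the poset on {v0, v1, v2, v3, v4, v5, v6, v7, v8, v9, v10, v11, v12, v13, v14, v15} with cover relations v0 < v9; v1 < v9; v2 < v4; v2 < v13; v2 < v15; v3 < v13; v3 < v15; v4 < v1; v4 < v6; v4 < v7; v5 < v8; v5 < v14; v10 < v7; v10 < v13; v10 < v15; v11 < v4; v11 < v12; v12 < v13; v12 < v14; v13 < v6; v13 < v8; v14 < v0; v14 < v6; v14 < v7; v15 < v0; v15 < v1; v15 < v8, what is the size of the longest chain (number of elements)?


A chain is a totally ordered subset; we count the number of elements in a maximum chain.
Compute, for each element x, the size of the longest chain ending at x:
  v2: 1
  v3: 1
  v5: 1
  v10: 1
  v11: 1
  v12: 2
  ...
A maximum chain: v11 < v12 < v14 < v0 < v9
Number of elements in the longest chain: 5


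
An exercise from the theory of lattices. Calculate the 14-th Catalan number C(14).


C(n) = C(2n, n) / (n+1).
C(28, 14) = 40116600
C(14) = 40116600 / 15 = 2674440


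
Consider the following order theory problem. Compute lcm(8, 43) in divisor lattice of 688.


In a divisor lattice, join = lcm (least common multiple).
gcd(8,43) = 1
lcm(8,43) = 8*43/gcd = 344/1 = 344


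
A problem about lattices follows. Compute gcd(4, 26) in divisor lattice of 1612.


In a divisor lattice, meet = gcd (greatest common divisor).
By Euclidean algorithm or factoring: gcd(4,26) = 2


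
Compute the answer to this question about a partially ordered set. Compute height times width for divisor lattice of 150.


Height = length of longest chain minus 1; width = size of largest antichain.
A maximum chain: 1 | 5 | 25 | 75 | 150  (height 4).
A maximum antichain: {6, 10, 15, 25}  (width 4).
Product = 4 * 4 = 16


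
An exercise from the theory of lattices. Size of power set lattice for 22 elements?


Power set = 2^n.
2^22 = 4194304


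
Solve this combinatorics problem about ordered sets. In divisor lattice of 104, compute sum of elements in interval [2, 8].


Interval [2,8] in divisors of 104: [2, 4, 8]
Sum = 14


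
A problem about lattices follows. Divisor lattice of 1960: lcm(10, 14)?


Join=lcm.
gcd(10,14)=2
lcm=70


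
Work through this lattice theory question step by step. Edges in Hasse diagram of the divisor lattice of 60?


A cover relation a -< b holds when a < b with no c strictly between.
Cover relations:
  1 -< 2
  1 -< 3
  1 -< 5
  2 -< 4
  2 -< 6
  2 -< 10
  3 -< 6
  3 -< 15
  ...12 more
Total: 20


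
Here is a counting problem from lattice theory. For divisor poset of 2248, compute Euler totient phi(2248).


phi(n) = n * prod_{p|n} (1 - 1/p).
Prime divisors of 2248: [2, 281]
phi(2248) = 2248 * (1 - 1/2) * (1 - 1/281)
phi(2248) = 1120


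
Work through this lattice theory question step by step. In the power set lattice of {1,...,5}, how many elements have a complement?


An element a is complemented if some b has a meet b = bottom, a join b = top.
every subset A has complement S\A, so all elements are complemented.
Complemented elements: {}, {1}, {2}, {3}, {4}, {5}, ... (26 more)
Count: 32


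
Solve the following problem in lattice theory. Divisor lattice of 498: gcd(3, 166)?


Meet=gcd.
gcd(3,166)=1


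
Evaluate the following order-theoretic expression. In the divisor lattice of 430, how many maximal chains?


A maximal chain goes from the minimum element to a maximal element via cover relations.
Counting all min-to-max paths in the cover graph.
Total maximal chains: 6


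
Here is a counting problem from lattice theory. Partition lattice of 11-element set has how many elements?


B(n) = number of set partitions of an n-element set.
B(n) satisfies the recurrence: B(n+1) = sum_k C(n,k)*B(k).
B(11) = 678570


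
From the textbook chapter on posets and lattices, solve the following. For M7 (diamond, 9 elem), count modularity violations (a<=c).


Modular law: if a <= c then a v (b ^ c) = (a v b) ^ c.
Check all triples (a,b,c) with a <= c among 9 elements.
This lattice is modular (diamonds M_m and their chain-products are modular).
Total violating triples: 0


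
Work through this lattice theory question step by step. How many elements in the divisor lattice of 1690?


Divisors of 1690: [1, 2, 5, 10, 13, 26, 65, 130, 169, 338, 845, 1690]
Count: 12


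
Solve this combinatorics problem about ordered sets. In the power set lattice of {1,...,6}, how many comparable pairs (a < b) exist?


A comparable pair {a,b} has a < b or b < a in the order.
Count unordered pairs where one element is strictly below the other.
Examples: {{},{1}}, {{},{2}}, {{},{3}}, {{},{4}}, ...
Total comparable pairs: 665


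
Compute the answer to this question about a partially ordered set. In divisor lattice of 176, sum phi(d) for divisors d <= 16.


Divisors of 176 up to 16: [1, 2, 4, 8, 11, 16]
phi values: [1, 1, 2, 4, 10, 8]
Sum = 26


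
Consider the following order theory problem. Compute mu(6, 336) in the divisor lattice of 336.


In a divisor lattice, mu(a,b) = mu(b/a) where mu is the classical Mobius function.
b/a = 336/6 = 56
Prime factorization of 56: primes [2, 7]
56 is not squarefree, so mu(56) = 0


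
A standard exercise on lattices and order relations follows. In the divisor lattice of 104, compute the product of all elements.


Divisors of 104: [1, 2, 4, 8, 13, 26, 52, 104]
Product = n^(d(n)/2) = 104^(8/2)
Product = 116985856


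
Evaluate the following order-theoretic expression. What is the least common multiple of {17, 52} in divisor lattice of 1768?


In a divisor lattice, join = lcm (least common multiple).
Compute lcm iteratively: start with first element, then lcm(current, next).
Elements: [17, 52]
lcm(17,52) = 884
Final lcm = 884


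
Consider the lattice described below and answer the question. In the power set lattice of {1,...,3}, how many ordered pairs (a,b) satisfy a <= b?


The order relation is {(a,b) : a <= b}, reflexive so it includes (a,a).
Examples: ({},{}), ({},{1,2}), ({},{1,2,3}), ({},{1,3}), ({},{1}), ...
Total ordered pairs: 27


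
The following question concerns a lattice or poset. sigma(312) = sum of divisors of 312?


sigma(n) = sum of divisors.
Divisors of 312: [1, 2, 3, 4, 6, 8, 12, 13, 24, 26, 39, 52, 78, 104, 156, 312]
Sum = 840


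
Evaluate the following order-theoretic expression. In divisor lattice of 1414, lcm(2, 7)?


Join=lcm.
gcd(2,7)=1
lcm=14


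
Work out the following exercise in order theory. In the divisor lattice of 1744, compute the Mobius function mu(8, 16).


In a divisor lattice, mu(a,b) = mu(b/a) where mu is the classical Mobius function.
b/a = 16/8 = 2
Prime factorization of 2: primes [2]
2 is squarefree with 1 prime factor(s), so mu(2) = (-1)^1 = -1


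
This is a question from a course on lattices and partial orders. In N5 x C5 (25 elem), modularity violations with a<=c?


Modular law: if a <= c then a v (b ^ c) = (a v b) ^ c.
Check all triples (a,b,c) with a <= c among 25 elements.
  e.g. a=(a,0), b=(c,0), c=(b,0): lhs=(a,0) != rhs=(b,0)
  e.g. a=(a,0), b=(c,1), c=(b,0): lhs=(a,0) != rhs=(b,0)
Total violating triples: 75


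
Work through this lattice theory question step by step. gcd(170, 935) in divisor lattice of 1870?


Meet=gcd.
gcd(170,935)=85


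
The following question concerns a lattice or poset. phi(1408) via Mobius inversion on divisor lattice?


phi(n) = n * prod_{p|n} (1 - 1/p).
Prime divisors of 1408: [2, 11]
phi(1408) = 1408 * (1 - 1/2) * (1 - 1/11)
phi(1408) = 640


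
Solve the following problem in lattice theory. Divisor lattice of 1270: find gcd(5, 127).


In a divisor lattice, meet = gcd (greatest common divisor).
By Euclidean algorithm or factoring: gcd(5,127) = 1


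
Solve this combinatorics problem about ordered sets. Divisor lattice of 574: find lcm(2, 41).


In a divisor lattice, join = lcm (least common multiple).
gcd(2,41) = 1
lcm(2,41) = 2*41/gcd = 82/1 = 82


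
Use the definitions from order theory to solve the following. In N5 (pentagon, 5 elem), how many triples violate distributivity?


Distributive law: a ^ (b v c) = (a ^ b) v (a ^ c).
Check all 5^3 = 125 ordered triples (a,b,c).
  e.g. a=b, b=a, c=c: lhs=b != rhs=a
  e.g. a=b, b=c, c=a: lhs=b != rhs=a
Total violating triples: 2


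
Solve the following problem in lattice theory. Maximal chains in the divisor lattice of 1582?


A maximal chain goes from the minimum element to a maximal element via cover relations.
Counting all min-to-max paths in the cover graph.
Total maximal chains: 6


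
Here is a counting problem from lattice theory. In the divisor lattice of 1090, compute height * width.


Height = length of longest chain minus 1; width = size of largest antichain.
A maximum chain: 1 | 109 | 545 | 1090  (height 3).
A maximum antichain: {2, 5, 109}  (width 3).
Product = 3 * 3 = 9


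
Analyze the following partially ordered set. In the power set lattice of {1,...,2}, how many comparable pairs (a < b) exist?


A comparable pair {a,b} has a < b or b < a in the order.
Count unordered pairs where one element is strictly below the other.
Examples: {{},{1}}, {{},{2}}, {{},{1,2}}, {{1},{1,2}}, ...
Total comparable pairs: 5


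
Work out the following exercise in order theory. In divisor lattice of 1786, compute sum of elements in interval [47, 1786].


Interval [47,1786] in divisors of 1786: [47, 94, 893, 1786]
Sum = 2820


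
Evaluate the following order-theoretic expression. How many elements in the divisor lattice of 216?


Divisors of 216: [1, 2, 3, 4, 6, 8, 9, 12, 18, 24, 27, 36, 54, 72, 108, 216]
Count: 16


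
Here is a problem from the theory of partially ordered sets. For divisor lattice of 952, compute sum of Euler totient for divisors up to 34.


Divisors of 952 up to 34: [1, 2, 4, 7, 8, 14, 17, 28, 34]
phi values: [1, 1, 2, 6, 4, 6, 16, 12, 16]
Sum = 64


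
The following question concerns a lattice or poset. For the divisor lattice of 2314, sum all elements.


sigma(n) = sum of divisors.
Divisors of 2314: [1, 2, 13, 26, 89, 178, 1157, 2314]
Sum = 3780


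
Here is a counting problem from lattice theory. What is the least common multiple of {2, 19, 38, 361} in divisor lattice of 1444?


In a divisor lattice, join = lcm (least common multiple).
Compute lcm iteratively: start with first element, then lcm(current, next).
Elements: [2, 19, 38, 361]
lcm(2,19) = 38
lcm(38,38) = 38
lcm(38,361) = 722
Final lcm = 722


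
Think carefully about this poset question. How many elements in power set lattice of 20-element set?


Power set = 2^n.
2^20 = 1048576


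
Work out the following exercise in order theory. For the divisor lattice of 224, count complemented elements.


An element a is complemented if some b has a meet b = bottom, a join b = top.
a is complemented iff gcd(a, n/a)=1, i.e. a is a unitary divisor of 224.
Complemented elements: 1, 7, 32, 224
Count: 4


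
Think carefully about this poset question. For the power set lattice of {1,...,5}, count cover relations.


A cover relation a -< b holds when a < b with no c strictly between.
Cover relations:
  {} -< {1}
  {} -< {2}
  {} -< {3}
  {} -< {4}
  {} -< {5}
  {1} -< {1,2}
  {1} -< {1,3}
  {1} -< {1,4}
  ...72 more
Total: 80


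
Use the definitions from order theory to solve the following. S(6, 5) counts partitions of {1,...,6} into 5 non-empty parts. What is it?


S(n,k) = k*S(n-1,k) + S(n-1,k-1).
S(5,5) = 1, S(5,4) = 10
S(6,5) = 5*1 + 10 = 5 + 10
S(6,5) = 15


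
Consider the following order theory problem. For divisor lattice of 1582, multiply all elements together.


Divisors of 1582: [1, 2, 7, 14, 113, 226, 791, 1582]
Product = n^(d(n)/2) = 1582^(8/2)
Product = 6263627420176


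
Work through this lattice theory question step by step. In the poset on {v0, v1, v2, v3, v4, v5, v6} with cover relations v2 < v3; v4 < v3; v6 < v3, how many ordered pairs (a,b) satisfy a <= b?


The order relation is {(a,b) : a <= b}, reflexive so it includes (a,a).
Examples: (v0,v0), (v1,v1), (v2,v2), (v2,v3), (v3,v3), ...
Total ordered pairs: 10


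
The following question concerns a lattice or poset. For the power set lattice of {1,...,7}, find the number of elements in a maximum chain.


A chain is a totally ordered subset; we count the number of elements in a maximum chain.
Compute, for each element x, the size of the longest chain ending at x:
  {}: 1
  {1}: 2
  {2}: 2
  {3}: 2
  {4}: 2
  {5}: 2
  ...
A maximum chain: {} < {1} < {1,2} < {1,2,3} < {1,2,3,4} < {1,2,3,4,5} < {1,2,3,4,5,6} < {1,2,3,4,5,6,7}
Number of elements in the longest chain: 8


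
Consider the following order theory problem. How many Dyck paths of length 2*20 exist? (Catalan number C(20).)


C(n) = C(2n, n) / (n+1).
C(40, 20) = 137846528820
C(20) = 137846528820 / 21 = 6564120420


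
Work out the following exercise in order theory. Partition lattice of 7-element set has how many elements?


B(n) = number of set partitions of an n-element set.
B(n) satisfies the recurrence: B(n+1) = sum_k C(n,k)*B(k).
B(7) = 877


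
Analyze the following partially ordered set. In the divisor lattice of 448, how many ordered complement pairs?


Complement pair (a,b): a meet b = bottom, a join b = top.
Here: gcd(a,b)=1 and lcm(a,b)=448, i.e. a*b=448 with a,b coprime.
Pairs found: (1,448), (7,64), (64,7), (448,1)
Total ordered pairs: 4


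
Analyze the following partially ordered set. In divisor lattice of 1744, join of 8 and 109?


In a divisor lattice, join = lcm (least common multiple).
gcd(8,109) = 1
lcm(8,109) = 8*109/gcd = 872/1 = 872


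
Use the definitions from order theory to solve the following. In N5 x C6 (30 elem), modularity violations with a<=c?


Modular law: if a <= c then a v (b ^ c) = (a v b) ^ c.
Check all triples (a,b,c) with a <= c among 30 elements.
  e.g. a=(a,0), b=(c,0), c=(b,0): lhs=(a,0) != rhs=(b,0)
  e.g. a=(a,0), b=(c,1), c=(b,0): lhs=(a,0) != rhs=(b,0)
Total violating triples: 126


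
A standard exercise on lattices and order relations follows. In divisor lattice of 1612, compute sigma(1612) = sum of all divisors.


sigma(n) = sum of divisors.
Divisors of 1612: [1, 2, 4, 13, 26, 31, 52, 62, 124, 403, 806, 1612]
Sum = 3136


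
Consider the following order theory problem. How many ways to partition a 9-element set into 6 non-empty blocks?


S(n,k) = k*S(n-1,k) + S(n-1,k-1).
S(8,6) = 266, S(8,5) = 1050
S(9,6) = 6*266 + 1050 = 1596 + 1050
S(9,6) = 2646


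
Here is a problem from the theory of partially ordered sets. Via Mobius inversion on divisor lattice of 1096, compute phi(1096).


phi(n) = n * prod_{p|n} (1 - 1/p).
Prime divisors of 1096: [2, 137]
phi(1096) = 1096 * (1 - 1/2) * (1 - 1/137)
phi(1096) = 544


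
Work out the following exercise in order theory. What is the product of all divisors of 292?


Divisors of 292: [1, 2, 4, 73, 146, 292]
Product = n^(d(n)/2) = 292^(6/2)
Product = 24897088


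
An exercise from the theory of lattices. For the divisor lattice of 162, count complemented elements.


An element a is complemented if some b has a meet b = bottom, a join b = top.
a is complemented iff gcd(a, n/a)=1, i.e. a is a unitary divisor of 162.
Complemented elements: 1, 2, 81, 162
Count: 4


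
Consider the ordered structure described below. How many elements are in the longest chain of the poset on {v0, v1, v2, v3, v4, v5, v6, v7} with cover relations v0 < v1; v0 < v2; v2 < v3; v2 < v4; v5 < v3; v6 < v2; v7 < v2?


A chain is a totally ordered subset; we count the number of elements in a maximum chain.
Compute, for each element x, the size of the longest chain ending at x:
  v0: 1
  v5: 1
  v6: 1
  v7: 1
  v1: 2
  v2: 2
  ...
A maximum chain: v0 < v2 < v3
Number of elements in the longest chain: 3


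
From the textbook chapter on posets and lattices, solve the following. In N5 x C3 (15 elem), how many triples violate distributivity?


Distributive law: a ^ (b v c) = (a ^ b) v (a ^ c).
Check all 15^3 = 3375 ordered triples (a,b,c).
  e.g. a=(b,0), b=(a,0), c=(c,0): lhs=(b,0) != rhs=(a,0)
  e.g. a=(b,0), b=(a,0), c=(c,1): lhs=(b,0) != rhs=(a,0)
Total violating triples: 54


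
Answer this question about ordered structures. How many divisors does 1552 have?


Divisors of 1552: [1, 2, 4, 8, 16, 97, 194, 388, 776, 1552]
Count: 10


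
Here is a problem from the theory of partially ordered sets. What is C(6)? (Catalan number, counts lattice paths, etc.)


C(n) = C(2n, n) / (n+1).
C(12, 6) = 924
C(6) = 924 / 7 = 132


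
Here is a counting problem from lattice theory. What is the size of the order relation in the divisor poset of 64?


The order relation is {(a,b) : a <= b}, reflexive so it includes (a,a).
Examples: (1,1), (1,16), (1,2), (1,32), (1,4), ...
Total ordered pairs: 28


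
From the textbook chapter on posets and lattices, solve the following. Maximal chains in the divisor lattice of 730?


A maximal chain goes from the minimum element to a maximal element via cover relations.
Counting all min-to-max paths in the cover graph.
Total maximal chains: 6


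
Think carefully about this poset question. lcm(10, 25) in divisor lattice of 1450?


Join=lcm.
gcd(10,25)=5
lcm=50


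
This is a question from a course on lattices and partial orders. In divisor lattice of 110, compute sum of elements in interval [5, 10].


Interval [5,10] in divisors of 110: [5, 10]
Sum = 15


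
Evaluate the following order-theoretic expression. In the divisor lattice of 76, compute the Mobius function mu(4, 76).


In a divisor lattice, mu(a,b) = mu(b/a) where mu is the classical Mobius function.
b/a = 76/4 = 19
Prime factorization of 19: primes [19]
19 is squarefree with 1 prime factor(s), so mu(19) = (-1)^1 = -1


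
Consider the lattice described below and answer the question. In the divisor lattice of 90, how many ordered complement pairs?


Complement pair (a,b): a meet b = bottom, a join b = top.
Here: gcd(a,b)=1 and lcm(a,b)=90, i.e. a*b=90 with a,b coprime.
Pairs found: (1,90), (2,45), (5,18), (9,10), ... (4 more)
Total ordered pairs: 8


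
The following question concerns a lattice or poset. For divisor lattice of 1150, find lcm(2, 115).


In a divisor lattice, join = lcm (least common multiple).
Compute lcm iteratively: start with first element, then lcm(current, next).
Elements: [2, 115]
lcm(2,115) = 230
Final lcm = 230


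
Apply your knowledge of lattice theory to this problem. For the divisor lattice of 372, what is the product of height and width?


Height = length of longest chain minus 1; width = size of largest antichain.
A maximum chain: 1 | 31 | 93 | 186 | 372  (height 4).
A maximum antichain: {4, 6, 62, 93}  (width 4).
Product = 4 * 4 = 16


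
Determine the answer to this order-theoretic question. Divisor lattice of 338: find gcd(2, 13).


In a divisor lattice, meet = gcd (greatest common divisor).
By Euclidean algorithm or factoring: gcd(2,13) = 1


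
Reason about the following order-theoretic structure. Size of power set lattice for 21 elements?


Power set = 2^n.
2^21 = 2097152


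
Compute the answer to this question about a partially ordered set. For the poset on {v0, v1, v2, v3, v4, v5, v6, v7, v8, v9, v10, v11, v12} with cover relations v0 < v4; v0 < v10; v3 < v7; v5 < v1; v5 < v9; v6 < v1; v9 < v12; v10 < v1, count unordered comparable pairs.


A comparable pair {a,b} has a < b or b < a in the order.
Count unordered pairs where one element is strictly below the other.
Examples: {v0,v1}, {v0,v4}, {v0,v10}, {v1,v5}, ...
Total comparable pairs: 10


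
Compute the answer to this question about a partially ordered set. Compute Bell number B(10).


B(n) = number of set partitions of an n-element set.
B(n) satisfies the recurrence: B(n+1) = sum_k C(n,k)*B(k).
B(10) = 115975


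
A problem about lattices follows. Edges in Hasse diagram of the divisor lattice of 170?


A cover relation a -< b holds when a < b with no c strictly between.
Cover relations:
  1 -< 2
  1 -< 5
  1 -< 17
  2 -< 10
  2 -< 34
  5 -< 10
  5 -< 85
  10 -< 170
  ...4 more
Total: 12


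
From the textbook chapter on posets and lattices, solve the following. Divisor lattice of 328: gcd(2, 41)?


Meet=gcd.
gcd(2,41)=1


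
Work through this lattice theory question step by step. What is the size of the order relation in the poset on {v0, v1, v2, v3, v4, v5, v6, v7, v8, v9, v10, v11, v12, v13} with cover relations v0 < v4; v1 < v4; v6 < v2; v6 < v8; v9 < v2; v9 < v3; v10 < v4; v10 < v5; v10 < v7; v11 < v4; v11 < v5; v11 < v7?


The order relation is {(a,b) : a <= b}, reflexive so it includes (a,a).
Examples: (v0,v0), (v0,v4), (v1,v1), (v1,v4), (v10,v10), ...
Total ordered pairs: 26


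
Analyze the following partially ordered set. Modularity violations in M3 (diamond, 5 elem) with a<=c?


Modular law: if a <= c then a v (b ^ c) = (a v b) ^ c.
Check all triples (a,b,c) with a <= c among 5 elements.
This lattice is modular (diamonds M_m and their chain-products are modular).
Total violating triples: 0


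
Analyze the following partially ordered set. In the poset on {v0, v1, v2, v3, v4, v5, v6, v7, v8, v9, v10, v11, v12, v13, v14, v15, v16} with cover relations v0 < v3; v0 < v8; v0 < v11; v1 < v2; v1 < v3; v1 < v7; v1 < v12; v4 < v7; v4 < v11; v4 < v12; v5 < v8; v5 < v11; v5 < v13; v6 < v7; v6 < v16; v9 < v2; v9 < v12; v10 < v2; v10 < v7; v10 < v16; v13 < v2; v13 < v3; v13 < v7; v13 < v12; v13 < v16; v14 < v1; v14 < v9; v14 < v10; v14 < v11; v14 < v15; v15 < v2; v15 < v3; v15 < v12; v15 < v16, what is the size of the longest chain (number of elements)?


A chain is a totally ordered subset; we count the number of elements in a maximum chain.
Compute, for each element x, the size of the longest chain ending at x:
  v0: 1
  v4: 1
  v5: 1
  v6: 1
  v14: 1
  v1: 2
  ...
A maximum chain: v14 < v1 < v2
Number of elements in the longest chain: 3


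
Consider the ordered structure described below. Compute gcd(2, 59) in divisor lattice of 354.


In a divisor lattice, meet = gcd (greatest common divisor).
By Euclidean algorithm or factoring: gcd(2,59) = 1


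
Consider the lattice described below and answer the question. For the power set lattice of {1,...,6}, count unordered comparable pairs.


A comparable pair {a,b} has a < b or b < a in the order.
Count unordered pairs where one element is strictly below the other.
Examples: {{},{1}}, {{},{2}}, {{},{3}}, {{},{4}}, ...
Total comparable pairs: 665


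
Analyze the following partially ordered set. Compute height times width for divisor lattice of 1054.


Height = length of longest chain minus 1; width = size of largest antichain.
A maximum chain: 1 | 31 | 527 | 1054  (height 3).
A maximum antichain: {2, 17, 31}  (width 3).
Product = 3 * 3 = 9


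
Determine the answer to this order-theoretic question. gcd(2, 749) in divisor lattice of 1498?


Meet=gcd.
gcd(2,749)=1


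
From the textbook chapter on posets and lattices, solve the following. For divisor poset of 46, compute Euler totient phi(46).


phi(n) = n * prod_{p|n} (1 - 1/p).
Prime divisors of 46: [2, 23]
phi(46) = 46 * (1 - 1/2) * (1 - 1/23)
phi(46) = 22


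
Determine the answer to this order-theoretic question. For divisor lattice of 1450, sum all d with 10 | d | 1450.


Interval [10,1450] in divisors of 1450: [10, 50, 290, 1450]
Sum = 1800


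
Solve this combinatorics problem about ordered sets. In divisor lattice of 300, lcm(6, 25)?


Join=lcm.
gcd(6,25)=1
lcm=150


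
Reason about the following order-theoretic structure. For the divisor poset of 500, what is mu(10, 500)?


In a divisor lattice, mu(a,b) = mu(b/a) where mu is the classical Mobius function.
b/a = 500/10 = 50
Prime factorization of 50: primes [2, 5]
50 is not squarefree, so mu(50) = 0


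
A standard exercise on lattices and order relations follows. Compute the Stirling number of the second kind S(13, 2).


S(n,k) = k*S(n-1,k) + S(n-1,k-1).
S(12,2) = 2047, S(12,1) = 1
S(13,2) = 2*2047 + 1 = 4094 + 1
S(13,2) = 4095


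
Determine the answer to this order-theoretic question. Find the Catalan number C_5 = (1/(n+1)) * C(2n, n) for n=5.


C(n) = C(2n, n) / (n+1).
C(10, 5) = 252
C(5) = 252 / 6 = 42


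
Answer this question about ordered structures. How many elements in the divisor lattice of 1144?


Divisors of 1144: [1, 2, 4, 8, 11, 13, 22, 26, 44, 52, 88, 104, 143, 286, 572, 1144]
Count: 16


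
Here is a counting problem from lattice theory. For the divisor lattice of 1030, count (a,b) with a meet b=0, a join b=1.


Complement pair (a,b): a meet b = bottom, a join b = top.
Here: gcd(a,b)=1 and lcm(a,b)=1030, i.e. a*b=1030 with a,b coprime.
Pairs found: (1,1030), (2,515), (5,206), (10,103), ... (4 more)
Total ordered pairs: 8


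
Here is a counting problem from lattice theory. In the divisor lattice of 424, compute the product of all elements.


Divisors of 424: [1, 2, 4, 8, 53, 106, 212, 424]
Product = n^(d(n)/2) = 424^(8/2)
Product = 32319410176


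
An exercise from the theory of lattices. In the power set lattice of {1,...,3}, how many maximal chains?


A maximal chain goes from the minimum element to a maximal element via cover relations.
Counting all min-to-max paths in the cover graph.
Total maximal chains: 6


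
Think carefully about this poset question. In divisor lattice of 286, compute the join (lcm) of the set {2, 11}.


In a divisor lattice, join = lcm (least common multiple).
Compute lcm iteratively: start with first element, then lcm(current, next).
Elements: [2, 11]
lcm(2,11) = 22
Final lcm = 22


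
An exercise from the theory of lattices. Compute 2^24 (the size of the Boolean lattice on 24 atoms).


Power set = 2^n.
2^24 = 16777216


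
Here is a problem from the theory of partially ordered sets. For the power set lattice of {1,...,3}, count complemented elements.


An element a is complemented if some b has a meet b = bottom, a join b = top.
every subset A has complement S\A, so all elements are complemented.
Complemented elements: {}, {1}, {2}, {3}, {1,2}, {1,3}, ... (2 more)
Count: 8


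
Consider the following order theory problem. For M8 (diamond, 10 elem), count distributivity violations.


Distributive law: a ^ (b v c) = (a ^ b) v (a ^ c).
Check all 10^3 = 1000 ordered triples (a,b,c).
  e.g. a=a1, b=a2, c=a3: lhs=a1 != rhs=0
  e.g. a=a1, b=a2, c=a4: lhs=a1 != rhs=0
Total violating triples: 336


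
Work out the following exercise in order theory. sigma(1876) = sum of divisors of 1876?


sigma(n) = sum of divisors.
Divisors of 1876: [1, 2, 4, 7, 14, 28, 67, 134, 268, 469, 938, 1876]
Sum = 3808


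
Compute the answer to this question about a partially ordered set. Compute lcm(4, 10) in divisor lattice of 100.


In a divisor lattice, join = lcm (least common multiple).
gcd(4,10) = 2
lcm(4,10) = 4*10/gcd = 40/2 = 20


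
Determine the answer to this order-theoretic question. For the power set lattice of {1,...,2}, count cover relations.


A cover relation a -< b holds when a < b with no c strictly between.
Cover relations:
  {} -< {1}
  {} -< {2}
  {1} -< {1,2}
  {2} -< {1,2}
Total: 4


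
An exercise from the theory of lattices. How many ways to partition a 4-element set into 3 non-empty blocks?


S(n,k) = k*S(n-1,k) + S(n-1,k-1).
S(3,3) = 1, S(3,2) = 3
S(4,3) = 3*1 + 3 = 3 + 3
S(4,3) = 6


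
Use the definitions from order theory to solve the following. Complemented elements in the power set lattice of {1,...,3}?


An element a is complemented if some b has a meet b = bottom, a join b = top.
every subset A has complement S\A, so all elements are complemented.
Complemented elements: {}, {1}, {2}, {3}, {1,2}, {1,3}, ... (2 more)
Count: 8


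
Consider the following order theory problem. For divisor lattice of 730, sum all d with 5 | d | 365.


Interval [5,365] in divisors of 730: [5, 365]
Sum = 370


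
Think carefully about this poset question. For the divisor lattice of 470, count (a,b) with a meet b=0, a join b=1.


Complement pair (a,b): a meet b = bottom, a join b = top.
Here: gcd(a,b)=1 and lcm(a,b)=470, i.e. a*b=470 with a,b coprime.
Pairs found: (1,470), (2,235), (5,94), (10,47), ... (4 more)
Total ordered pairs: 8


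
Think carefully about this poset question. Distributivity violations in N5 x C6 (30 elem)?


Distributive law: a ^ (b v c) = (a ^ b) v (a ^ c).
Check all 30^3 = 27000 ordered triples (a,b,c).
  e.g. a=(b,0), b=(a,0), c=(c,0): lhs=(b,0) != rhs=(a,0)
  e.g. a=(b,0), b=(a,0), c=(c,1): lhs=(b,0) != rhs=(a,0)
Total violating triples: 432


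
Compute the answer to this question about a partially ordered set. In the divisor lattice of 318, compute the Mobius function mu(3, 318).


In a divisor lattice, mu(a,b) = mu(b/a) where mu is the classical Mobius function.
b/a = 318/3 = 106
Prime factorization of 106: primes [2, 53]
106 is squarefree with 2 prime factor(s), so mu(106) = (-1)^2 = 1


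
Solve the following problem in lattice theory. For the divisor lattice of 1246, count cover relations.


A cover relation a -< b holds when a < b with no c strictly between.
Cover relations:
  1 -< 2
  1 -< 7
  1 -< 89
  2 -< 14
  2 -< 178
  7 -< 14
  7 -< 623
  14 -< 1246
  ...4 more
Total: 12


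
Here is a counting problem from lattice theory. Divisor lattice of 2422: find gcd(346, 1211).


In a divisor lattice, meet = gcd (greatest common divisor).
By Euclidean algorithm or factoring: gcd(346,1211) = 173


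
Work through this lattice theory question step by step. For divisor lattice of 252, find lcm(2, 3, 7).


In a divisor lattice, join = lcm (least common multiple).
Compute lcm iteratively: start with first element, then lcm(current, next).
Elements: [2, 3, 7]
lcm(2,3) = 6
lcm(6,7) = 42
Final lcm = 42


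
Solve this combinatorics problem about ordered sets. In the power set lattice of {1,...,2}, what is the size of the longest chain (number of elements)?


A chain is a totally ordered subset; we count the number of elements in a maximum chain.
Compute, for each element x, the size of the longest chain ending at x:
  {}: 1
  {1}: 2
  {2}: 2
  {1,2}: 3
A maximum chain: {} < {1} < {1,2}
Number of elements in the longest chain: 3


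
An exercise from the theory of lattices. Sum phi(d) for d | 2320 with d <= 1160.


Divisors of 2320 up to 1160: [1, 2, 4, 5, 8, 10, 16, 20, 29, 40, 58, 80, 116, 145, 232, 290, 464, 580, 1160]
phi values: [1, 1, 2, 4, 4, 4, 8, 8, 28, 16, 28, 32, 56, 112, 112, 112, 224, 224, 448]
Sum = 1424


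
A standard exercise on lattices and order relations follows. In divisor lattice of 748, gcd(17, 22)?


Meet=gcd.
gcd(17,22)=1


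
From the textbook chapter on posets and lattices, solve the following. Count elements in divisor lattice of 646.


Divisors of 646: [1, 2, 17, 19, 34, 38, 323, 646]
Count: 8


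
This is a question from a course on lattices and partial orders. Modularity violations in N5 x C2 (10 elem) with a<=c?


Modular law: if a <= c then a v (b ^ c) = (a v b) ^ c.
Check all triples (a,b,c) with a <= c among 10 elements.
  e.g. a=(a,0), b=(c,0), c=(b,0): lhs=(a,0) != rhs=(b,0)
  e.g. a=(a,0), b=(c,1), c=(b,0): lhs=(a,0) != rhs=(b,0)
Total violating triples: 6


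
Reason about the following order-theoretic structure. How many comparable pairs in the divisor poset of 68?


A comparable pair {a,b} has a < b or b < a in the order.
Count unordered pairs where one element is strictly below the other.
Examples: {1,2}, {1,4}, {1,17}, {1,34}, ...
Total comparable pairs: 12


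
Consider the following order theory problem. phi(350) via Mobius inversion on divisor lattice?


phi(n) = n * prod_{p|n} (1 - 1/p).
Prime divisors of 350: [2, 5, 7]
phi(350) = 350 * (1 - 1/2) * (1 - 1/5) * (1 - 1/7)
phi(350) = 120


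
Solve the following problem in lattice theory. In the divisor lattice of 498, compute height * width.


Height = length of longest chain minus 1; width = size of largest antichain.
A maximum chain: 1 | 83 | 249 | 498  (height 3).
A maximum antichain: {2, 3, 83}  (width 3).
Product = 3 * 3 = 9


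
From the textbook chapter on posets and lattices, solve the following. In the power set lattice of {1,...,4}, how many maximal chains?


A maximal chain goes from the minimum element to a maximal element via cover relations.
Counting all min-to-max paths in the cover graph.
Total maximal chains: 24


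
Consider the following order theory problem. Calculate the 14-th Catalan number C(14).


C(n) = C(2n, n) / (n+1).
C(28, 14) = 40116600
C(14) = 40116600 / 15 = 2674440


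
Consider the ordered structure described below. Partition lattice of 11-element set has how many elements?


B(n) = number of set partitions of an n-element set.
B(n) satisfies the recurrence: B(n+1) = sum_k C(n,k)*B(k).
B(11) = 678570


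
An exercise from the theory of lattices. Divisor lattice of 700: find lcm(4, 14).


In a divisor lattice, join = lcm (least common multiple).
gcd(4,14) = 2
lcm(4,14) = 4*14/gcd = 56/2 = 28


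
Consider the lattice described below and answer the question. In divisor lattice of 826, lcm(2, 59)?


Join=lcm.
gcd(2,59)=1
lcm=118


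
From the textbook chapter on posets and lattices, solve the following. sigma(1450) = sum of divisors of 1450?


sigma(n) = sum of divisors.
Divisors of 1450: [1, 2, 5, 10, 25, 29, 50, 58, 145, 290, 725, 1450]
Sum = 2790


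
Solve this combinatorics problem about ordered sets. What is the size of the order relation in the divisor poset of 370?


The order relation is {(a,b) : a <= b}, reflexive so it includes (a,a).
Examples: (1,1), (1,10), (1,185), (1,2), (1,37), ...
Total ordered pairs: 27


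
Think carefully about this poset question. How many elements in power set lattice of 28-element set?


Power set = 2^n.
2^28 = 268435456


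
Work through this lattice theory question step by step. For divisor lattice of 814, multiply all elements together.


Divisors of 814: [1, 2, 11, 22, 37, 74, 407, 814]
Product = n^(d(n)/2) = 814^(8/2)
Product = 439033459216


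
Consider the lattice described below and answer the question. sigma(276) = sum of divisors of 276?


sigma(n) = sum of divisors.
Divisors of 276: [1, 2, 3, 4, 6, 12, 23, 46, 69, 92, 138, 276]
Sum = 672


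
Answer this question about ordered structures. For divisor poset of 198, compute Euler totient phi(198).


phi(n) = n * prod_{p|n} (1 - 1/p).
Prime divisors of 198: [2, 3, 11]
phi(198) = 198 * (1 - 1/2) * (1 - 1/3) * (1 - 1/11)
phi(198) = 60
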